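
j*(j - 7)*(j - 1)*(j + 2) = j^4 - 6*j^3 - 9*j^2 + 14*j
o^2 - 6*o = o*(o - 6)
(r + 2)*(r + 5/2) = r^2 + 9*r/2 + 5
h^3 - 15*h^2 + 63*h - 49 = (h - 7)^2*(h - 1)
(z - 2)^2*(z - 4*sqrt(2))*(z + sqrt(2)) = z^4 - 3*sqrt(2)*z^3 - 4*z^3 - 4*z^2 + 12*sqrt(2)*z^2 - 12*sqrt(2)*z + 32*z - 32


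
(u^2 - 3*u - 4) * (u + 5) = u^3 + 2*u^2 - 19*u - 20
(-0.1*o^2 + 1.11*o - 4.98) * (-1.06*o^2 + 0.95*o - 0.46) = 0.106*o^4 - 1.2716*o^3 + 6.3793*o^2 - 5.2416*o + 2.2908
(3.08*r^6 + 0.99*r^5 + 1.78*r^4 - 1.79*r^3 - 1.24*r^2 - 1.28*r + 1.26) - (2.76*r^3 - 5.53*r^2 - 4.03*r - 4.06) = 3.08*r^6 + 0.99*r^5 + 1.78*r^4 - 4.55*r^3 + 4.29*r^2 + 2.75*r + 5.32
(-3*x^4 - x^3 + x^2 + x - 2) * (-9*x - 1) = 27*x^5 + 12*x^4 - 8*x^3 - 10*x^2 + 17*x + 2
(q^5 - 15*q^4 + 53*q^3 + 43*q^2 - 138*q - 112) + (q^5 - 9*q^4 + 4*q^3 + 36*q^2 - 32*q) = 2*q^5 - 24*q^4 + 57*q^3 + 79*q^2 - 170*q - 112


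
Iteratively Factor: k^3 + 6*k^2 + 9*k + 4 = (k + 1)*(k^2 + 5*k + 4) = (k + 1)*(k + 4)*(k + 1)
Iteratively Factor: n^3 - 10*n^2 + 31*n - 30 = (n - 5)*(n^2 - 5*n + 6) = (n - 5)*(n - 3)*(n - 2)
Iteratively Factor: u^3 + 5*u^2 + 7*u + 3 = (u + 1)*(u^2 + 4*u + 3) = (u + 1)*(u + 3)*(u + 1)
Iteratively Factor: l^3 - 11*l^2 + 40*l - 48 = (l - 4)*(l^2 - 7*l + 12) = (l - 4)*(l - 3)*(l - 4)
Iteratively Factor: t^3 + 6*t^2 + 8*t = (t + 2)*(t^2 + 4*t) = t*(t + 2)*(t + 4)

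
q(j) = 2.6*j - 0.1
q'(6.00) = 2.60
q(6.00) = 15.50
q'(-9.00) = 2.60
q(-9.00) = -23.50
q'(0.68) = 2.60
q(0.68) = 1.67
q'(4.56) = 2.60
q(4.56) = 11.76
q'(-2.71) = 2.60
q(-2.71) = -7.15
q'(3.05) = 2.60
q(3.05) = 7.83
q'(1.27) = 2.60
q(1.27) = 3.20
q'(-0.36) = 2.60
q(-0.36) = -1.04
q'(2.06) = 2.60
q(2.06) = 5.26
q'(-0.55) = 2.60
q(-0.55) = -1.53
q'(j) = 2.60000000000000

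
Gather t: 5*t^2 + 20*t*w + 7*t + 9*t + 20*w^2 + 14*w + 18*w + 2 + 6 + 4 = 5*t^2 + t*(20*w + 16) + 20*w^2 + 32*w + 12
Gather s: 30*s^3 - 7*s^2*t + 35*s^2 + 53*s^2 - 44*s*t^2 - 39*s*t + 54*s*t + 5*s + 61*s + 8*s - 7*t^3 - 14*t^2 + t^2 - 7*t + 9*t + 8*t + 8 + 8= 30*s^3 + s^2*(88 - 7*t) + s*(-44*t^2 + 15*t + 74) - 7*t^3 - 13*t^2 + 10*t + 16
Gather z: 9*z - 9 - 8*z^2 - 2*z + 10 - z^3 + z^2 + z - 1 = -z^3 - 7*z^2 + 8*z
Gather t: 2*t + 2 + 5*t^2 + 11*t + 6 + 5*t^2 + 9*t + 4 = 10*t^2 + 22*t + 12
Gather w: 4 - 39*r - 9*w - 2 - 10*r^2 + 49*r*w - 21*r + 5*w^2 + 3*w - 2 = -10*r^2 - 60*r + 5*w^2 + w*(49*r - 6)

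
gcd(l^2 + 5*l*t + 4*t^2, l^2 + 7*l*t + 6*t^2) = l + t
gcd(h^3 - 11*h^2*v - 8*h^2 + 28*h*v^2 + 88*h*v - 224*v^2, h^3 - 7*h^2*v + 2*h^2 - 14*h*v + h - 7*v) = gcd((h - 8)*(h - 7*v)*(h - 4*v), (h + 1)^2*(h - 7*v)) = -h + 7*v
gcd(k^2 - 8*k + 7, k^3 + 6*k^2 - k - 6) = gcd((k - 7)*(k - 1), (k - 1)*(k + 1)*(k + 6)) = k - 1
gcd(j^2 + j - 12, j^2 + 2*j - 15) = j - 3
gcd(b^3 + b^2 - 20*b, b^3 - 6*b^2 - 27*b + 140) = b^2 + b - 20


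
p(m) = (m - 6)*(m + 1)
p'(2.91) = 0.82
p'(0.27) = -4.46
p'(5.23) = 5.46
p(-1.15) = 1.07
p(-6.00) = 60.00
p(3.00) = -12.00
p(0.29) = -7.37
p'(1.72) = -1.56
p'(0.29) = -4.42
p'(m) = 2*m - 5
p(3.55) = -11.15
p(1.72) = -11.64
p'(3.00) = 1.00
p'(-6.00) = -17.00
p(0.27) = -7.28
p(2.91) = -12.08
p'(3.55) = 2.10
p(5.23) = -4.80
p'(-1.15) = -7.30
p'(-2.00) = -9.00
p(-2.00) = 8.00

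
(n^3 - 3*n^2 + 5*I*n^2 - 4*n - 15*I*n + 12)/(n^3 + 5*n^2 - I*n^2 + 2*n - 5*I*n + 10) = (n^2 + n*(-3 + 4*I) - 12*I)/(n^2 + n*(5 - 2*I) - 10*I)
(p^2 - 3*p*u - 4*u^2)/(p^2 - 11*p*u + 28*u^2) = (p + u)/(p - 7*u)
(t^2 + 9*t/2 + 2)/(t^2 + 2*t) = (t^2 + 9*t/2 + 2)/(t*(t + 2))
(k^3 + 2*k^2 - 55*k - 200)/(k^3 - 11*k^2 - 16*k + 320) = (k + 5)/(k - 8)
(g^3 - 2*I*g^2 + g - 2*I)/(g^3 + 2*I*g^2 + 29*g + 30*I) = (g^2 - 3*I*g - 2)/(g^2 + I*g + 30)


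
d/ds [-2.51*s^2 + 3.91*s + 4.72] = 3.91 - 5.02*s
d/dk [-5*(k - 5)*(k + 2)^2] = 5*(8 - 3*k)*(k + 2)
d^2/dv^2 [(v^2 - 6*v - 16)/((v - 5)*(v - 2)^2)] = 2*(v^4 - 14*v^3 - 66*v^2 + 958*v - 2204)/(v^7 - 23*v^6 + 219*v^5 - 1117*v^4 + 3296*v^3 - 5640*v^2 + 5200*v - 2000)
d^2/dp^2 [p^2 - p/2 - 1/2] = 2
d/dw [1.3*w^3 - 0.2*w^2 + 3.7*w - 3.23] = 3.9*w^2 - 0.4*w + 3.7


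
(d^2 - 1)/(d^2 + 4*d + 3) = (d - 1)/(d + 3)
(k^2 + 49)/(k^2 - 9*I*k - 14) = (k + 7*I)/(k - 2*I)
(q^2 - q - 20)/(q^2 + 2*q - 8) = (q - 5)/(q - 2)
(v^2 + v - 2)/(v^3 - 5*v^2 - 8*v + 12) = 1/(v - 6)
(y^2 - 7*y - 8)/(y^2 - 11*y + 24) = (y + 1)/(y - 3)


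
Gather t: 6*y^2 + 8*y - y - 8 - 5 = 6*y^2 + 7*y - 13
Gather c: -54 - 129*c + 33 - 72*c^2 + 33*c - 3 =-72*c^2 - 96*c - 24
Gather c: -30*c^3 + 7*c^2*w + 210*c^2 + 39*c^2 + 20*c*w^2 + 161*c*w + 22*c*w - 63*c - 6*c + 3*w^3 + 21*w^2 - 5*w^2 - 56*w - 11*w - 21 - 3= -30*c^3 + c^2*(7*w + 249) + c*(20*w^2 + 183*w - 69) + 3*w^3 + 16*w^2 - 67*w - 24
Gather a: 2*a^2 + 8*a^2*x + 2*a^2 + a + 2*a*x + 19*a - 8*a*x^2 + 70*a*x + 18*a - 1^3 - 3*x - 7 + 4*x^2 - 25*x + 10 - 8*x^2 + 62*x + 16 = a^2*(8*x + 4) + a*(-8*x^2 + 72*x + 38) - 4*x^2 + 34*x + 18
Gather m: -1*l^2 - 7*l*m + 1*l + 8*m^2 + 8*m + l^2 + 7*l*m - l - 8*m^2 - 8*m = 0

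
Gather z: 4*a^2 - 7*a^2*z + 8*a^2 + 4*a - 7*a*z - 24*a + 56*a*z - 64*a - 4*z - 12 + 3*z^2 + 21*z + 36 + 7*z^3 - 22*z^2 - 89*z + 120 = 12*a^2 - 84*a + 7*z^3 - 19*z^2 + z*(-7*a^2 + 49*a - 72) + 144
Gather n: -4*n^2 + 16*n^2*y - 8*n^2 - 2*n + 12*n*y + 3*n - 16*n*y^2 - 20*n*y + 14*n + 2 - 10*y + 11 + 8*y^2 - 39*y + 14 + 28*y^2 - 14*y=n^2*(16*y - 12) + n*(-16*y^2 - 8*y + 15) + 36*y^2 - 63*y + 27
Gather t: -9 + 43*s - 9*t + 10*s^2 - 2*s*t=10*s^2 + 43*s + t*(-2*s - 9) - 9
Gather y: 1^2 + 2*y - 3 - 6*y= -4*y - 2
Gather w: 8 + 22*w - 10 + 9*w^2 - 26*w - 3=9*w^2 - 4*w - 5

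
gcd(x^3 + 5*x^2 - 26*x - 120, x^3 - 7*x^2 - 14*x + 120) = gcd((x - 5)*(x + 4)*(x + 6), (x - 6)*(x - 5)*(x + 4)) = x^2 - x - 20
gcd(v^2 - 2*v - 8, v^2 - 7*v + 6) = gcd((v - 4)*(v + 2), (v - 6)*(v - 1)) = 1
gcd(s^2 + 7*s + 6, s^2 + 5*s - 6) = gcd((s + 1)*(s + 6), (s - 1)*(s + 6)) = s + 6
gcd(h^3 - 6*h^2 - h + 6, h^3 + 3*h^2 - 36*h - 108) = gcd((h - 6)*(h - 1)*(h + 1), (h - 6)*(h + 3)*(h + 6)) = h - 6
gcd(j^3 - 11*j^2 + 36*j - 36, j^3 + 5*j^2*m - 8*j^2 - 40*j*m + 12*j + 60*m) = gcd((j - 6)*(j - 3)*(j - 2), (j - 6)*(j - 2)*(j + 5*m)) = j^2 - 8*j + 12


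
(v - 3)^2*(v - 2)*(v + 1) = v^4 - 7*v^3 + 13*v^2 + 3*v - 18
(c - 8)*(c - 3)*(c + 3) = c^3 - 8*c^2 - 9*c + 72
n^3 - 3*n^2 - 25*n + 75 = (n - 5)*(n - 3)*(n + 5)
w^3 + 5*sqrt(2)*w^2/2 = w^2*(w + 5*sqrt(2)/2)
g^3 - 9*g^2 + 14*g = g*(g - 7)*(g - 2)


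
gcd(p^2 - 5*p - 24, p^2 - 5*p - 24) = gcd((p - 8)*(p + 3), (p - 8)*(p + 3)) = p^2 - 5*p - 24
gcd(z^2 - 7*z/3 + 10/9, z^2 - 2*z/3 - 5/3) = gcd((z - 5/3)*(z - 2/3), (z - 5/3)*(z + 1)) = z - 5/3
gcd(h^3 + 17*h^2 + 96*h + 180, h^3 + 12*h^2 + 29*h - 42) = h + 6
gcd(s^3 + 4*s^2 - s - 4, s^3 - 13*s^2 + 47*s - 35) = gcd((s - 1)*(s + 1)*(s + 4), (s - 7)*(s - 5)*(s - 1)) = s - 1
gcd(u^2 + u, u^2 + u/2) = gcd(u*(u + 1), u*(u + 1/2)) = u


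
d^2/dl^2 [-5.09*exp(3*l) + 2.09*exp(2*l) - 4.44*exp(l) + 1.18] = (-45.81*exp(2*l) + 8.36*exp(l) - 4.44)*exp(l)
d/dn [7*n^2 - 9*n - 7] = 14*n - 9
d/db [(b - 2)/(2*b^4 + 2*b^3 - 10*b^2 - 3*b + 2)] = (2*b^4 + 2*b^3 - 10*b^2 - 3*b - (b - 2)*(8*b^3 + 6*b^2 - 20*b - 3) + 2)/(2*b^4 + 2*b^3 - 10*b^2 - 3*b + 2)^2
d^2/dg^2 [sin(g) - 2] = -sin(g)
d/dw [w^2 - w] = 2*w - 1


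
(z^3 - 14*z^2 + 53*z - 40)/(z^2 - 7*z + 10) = (z^2 - 9*z + 8)/(z - 2)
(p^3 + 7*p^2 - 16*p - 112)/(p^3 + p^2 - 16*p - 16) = (p + 7)/(p + 1)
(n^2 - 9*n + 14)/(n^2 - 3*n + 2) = (n - 7)/(n - 1)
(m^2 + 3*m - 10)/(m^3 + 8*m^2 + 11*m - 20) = (m - 2)/(m^2 + 3*m - 4)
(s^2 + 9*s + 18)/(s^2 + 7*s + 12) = (s + 6)/(s + 4)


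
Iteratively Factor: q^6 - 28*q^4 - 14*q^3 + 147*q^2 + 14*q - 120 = (q - 1)*(q^5 + q^4 - 27*q^3 - 41*q^2 + 106*q + 120) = (q - 1)*(q + 1)*(q^4 - 27*q^2 - 14*q + 120) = (q - 1)*(q + 1)*(q + 4)*(q^3 - 4*q^2 - 11*q + 30) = (q - 1)*(q + 1)*(q + 3)*(q + 4)*(q^2 - 7*q + 10) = (q - 5)*(q - 1)*(q + 1)*(q + 3)*(q + 4)*(q - 2)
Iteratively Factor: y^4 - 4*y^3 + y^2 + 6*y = (y - 3)*(y^3 - y^2 - 2*y) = y*(y - 3)*(y^2 - y - 2) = y*(y - 3)*(y - 2)*(y + 1)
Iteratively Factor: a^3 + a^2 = (a)*(a^2 + a) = a^2*(a + 1)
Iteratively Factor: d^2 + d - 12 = (d + 4)*(d - 3)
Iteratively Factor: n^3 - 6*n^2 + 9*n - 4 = (n - 1)*(n^2 - 5*n + 4) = (n - 1)^2*(n - 4)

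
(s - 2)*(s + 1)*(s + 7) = s^3 + 6*s^2 - 9*s - 14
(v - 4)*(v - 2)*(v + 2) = v^3 - 4*v^2 - 4*v + 16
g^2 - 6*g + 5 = (g - 5)*(g - 1)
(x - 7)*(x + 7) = x^2 - 49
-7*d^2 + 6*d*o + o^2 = (-d + o)*(7*d + o)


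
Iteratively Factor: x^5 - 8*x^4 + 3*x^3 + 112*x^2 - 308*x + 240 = (x + 4)*(x^4 - 12*x^3 + 51*x^2 - 92*x + 60) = (x - 5)*(x + 4)*(x^3 - 7*x^2 + 16*x - 12) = (x - 5)*(x - 3)*(x + 4)*(x^2 - 4*x + 4) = (x - 5)*(x - 3)*(x - 2)*(x + 4)*(x - 2)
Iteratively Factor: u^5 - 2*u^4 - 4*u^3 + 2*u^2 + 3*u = (u)*(u^4 - 2*u^3 - 4*u^2 + 2*u + 3) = u*(u + 1)*(u^3 - 3*u^2 - u + 3) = u*(u + 1)^2*(u^2 - 4*u + 3) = u*(u - 3)*(u + 1)^2*(u - 1)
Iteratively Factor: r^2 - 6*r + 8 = (r - 2)*(r - 4)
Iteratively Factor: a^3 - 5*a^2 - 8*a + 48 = (a + 3)*(a^2 - 8*a + 16) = (a - 4)*(a + 3)*(a - 4)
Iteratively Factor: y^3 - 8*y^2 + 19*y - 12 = (y - 3)*(y^2 - 5*y + 4) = (y - 4)*(y - 3)*(y - 1)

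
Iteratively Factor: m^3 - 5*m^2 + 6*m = (m)*(m^2 - 5*m + 6) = m*(m - 3)*(m - 2)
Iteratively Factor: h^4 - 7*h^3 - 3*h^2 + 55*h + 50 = (h - 5)*(h^3 - 2*h^2 - 13*h - 10) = (h - 5)^2*(h^2 + 3*h + 2) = (h - 5)^2*(h + 1)*(h + 2)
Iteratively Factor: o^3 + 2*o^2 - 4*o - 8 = (o + 2)*(o^2 - 4) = (o + 2)^2*(o - 2)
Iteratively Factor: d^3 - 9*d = (d)*(d^2 - 9) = d*(d - 3)*(d + 3)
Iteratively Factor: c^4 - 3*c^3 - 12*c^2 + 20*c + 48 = (c - 4)*(c^3 + c^2 - 8*c - 12) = (c - 4)*(c - 3)*(c^2 + 4*c + 4) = (c - 4)*(c - 3)*(c + 2)*(c + 2)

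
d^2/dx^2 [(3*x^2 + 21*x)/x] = 0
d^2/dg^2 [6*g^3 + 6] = 36*g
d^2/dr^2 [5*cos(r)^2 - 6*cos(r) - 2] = 6*cos(r) - 10*cos(2*r)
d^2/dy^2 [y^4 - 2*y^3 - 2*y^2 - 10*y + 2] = 12*y^2 - 12*y - 4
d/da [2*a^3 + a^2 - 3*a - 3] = 6*a^2 + 2*a - 3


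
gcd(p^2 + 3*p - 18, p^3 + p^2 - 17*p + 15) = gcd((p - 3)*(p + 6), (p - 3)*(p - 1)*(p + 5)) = p - 3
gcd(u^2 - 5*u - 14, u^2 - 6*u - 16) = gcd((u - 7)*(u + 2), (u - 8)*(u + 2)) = u + 2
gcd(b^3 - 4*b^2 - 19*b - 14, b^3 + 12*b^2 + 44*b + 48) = b + 2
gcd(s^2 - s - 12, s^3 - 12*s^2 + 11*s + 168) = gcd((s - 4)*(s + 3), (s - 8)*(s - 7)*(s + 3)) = s + 3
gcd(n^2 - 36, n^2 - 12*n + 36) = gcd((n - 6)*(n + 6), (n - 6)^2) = n - 6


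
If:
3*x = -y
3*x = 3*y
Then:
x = 0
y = 0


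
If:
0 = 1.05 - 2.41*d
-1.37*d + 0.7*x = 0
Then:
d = 0.44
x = 0.85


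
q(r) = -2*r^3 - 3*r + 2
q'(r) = -6*r^2 - 3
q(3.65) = -106.20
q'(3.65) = -82.94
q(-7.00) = 709.00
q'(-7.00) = -297.00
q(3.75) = -114.72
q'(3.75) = -87.38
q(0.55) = 0.02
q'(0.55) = -4.82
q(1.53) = -9.75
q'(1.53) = -17.05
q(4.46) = -188.81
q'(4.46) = -122.35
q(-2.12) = 27.42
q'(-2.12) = -29.97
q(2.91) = -56.01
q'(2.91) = -53.81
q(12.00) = -3490.00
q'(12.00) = -867.00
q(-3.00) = 65.00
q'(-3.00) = -57.00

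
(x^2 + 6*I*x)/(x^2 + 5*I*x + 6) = x/(x - I)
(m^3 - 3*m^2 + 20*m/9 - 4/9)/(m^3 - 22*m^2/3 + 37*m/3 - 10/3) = (m - 2/3)/(m - 5)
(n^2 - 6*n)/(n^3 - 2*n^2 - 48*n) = (6 - n)/(-n^2 + 2*n + 48)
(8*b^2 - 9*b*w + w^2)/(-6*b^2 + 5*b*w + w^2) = (-8*b + w)/(6*b + w)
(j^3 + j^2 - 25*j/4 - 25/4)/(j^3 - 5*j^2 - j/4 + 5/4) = (4*j^3 + 4*j^2 - 25*j - 25)/(4*j^3 - 20*j^2 - j + 5)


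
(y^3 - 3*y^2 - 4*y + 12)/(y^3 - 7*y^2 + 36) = (y - 2)/(y - 6)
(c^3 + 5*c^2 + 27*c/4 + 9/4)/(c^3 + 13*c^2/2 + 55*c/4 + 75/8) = 2*(2*c^2 + 7*c + 3)/(4*c^2 + 20*c + 25)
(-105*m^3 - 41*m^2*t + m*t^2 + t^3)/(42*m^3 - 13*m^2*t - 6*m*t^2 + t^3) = (5*m + t)/(-2*m + t)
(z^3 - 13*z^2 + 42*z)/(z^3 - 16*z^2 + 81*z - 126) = z/(z - 3)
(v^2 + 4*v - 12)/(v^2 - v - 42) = (v - 2)/(v - 7)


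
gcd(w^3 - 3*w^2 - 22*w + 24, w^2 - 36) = w - 6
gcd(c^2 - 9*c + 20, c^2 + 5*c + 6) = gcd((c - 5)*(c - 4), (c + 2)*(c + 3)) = 1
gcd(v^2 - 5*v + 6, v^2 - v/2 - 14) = 1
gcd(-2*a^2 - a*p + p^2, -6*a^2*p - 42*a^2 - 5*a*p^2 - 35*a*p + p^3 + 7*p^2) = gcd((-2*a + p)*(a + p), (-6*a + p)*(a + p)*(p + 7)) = a + p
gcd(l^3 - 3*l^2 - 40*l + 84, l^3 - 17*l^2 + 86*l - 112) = l^2 - 9*l + 14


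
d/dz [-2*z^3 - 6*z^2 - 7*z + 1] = -6*z^2 - 12*z - 7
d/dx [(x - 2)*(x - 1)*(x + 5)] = 3*x^2 + 4*x - 13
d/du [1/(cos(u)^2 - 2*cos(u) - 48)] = 2*(cos(u) - 1)*sin(u)/(sin(u)^2 + 2*cos(u) + 47)^2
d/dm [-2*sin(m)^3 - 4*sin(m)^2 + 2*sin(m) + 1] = 2*(-3*sin(m)^2 - 4*sin(m) + 1)*cos(m)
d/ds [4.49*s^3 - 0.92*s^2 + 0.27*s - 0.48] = 13.47*s^2 - 1.84*s + 0.27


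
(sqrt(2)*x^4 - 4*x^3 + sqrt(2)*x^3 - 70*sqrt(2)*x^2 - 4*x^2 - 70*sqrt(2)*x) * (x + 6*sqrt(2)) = sqrt(2)*x^5 + sqrt(2)*x^4 + 8*x^4 - 94*sqrt(2)*x^3 + 8*x^3 - 840*x^2 - 94*sqrt(2)*x^2 - 840*x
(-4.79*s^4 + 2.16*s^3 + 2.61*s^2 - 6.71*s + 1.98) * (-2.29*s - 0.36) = 10.9691*s^5 - 3.222*s^4 - 6.7545*s^3 + 14.4263*s^2 - 2.1186*s - 0.7128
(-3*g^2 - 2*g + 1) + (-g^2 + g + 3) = -4*g^2 - g + 4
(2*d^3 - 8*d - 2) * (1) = 2*d^3 - 8*d - 2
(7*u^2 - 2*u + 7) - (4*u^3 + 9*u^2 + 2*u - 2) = -4*u^3 - 2*u^2 - 4*u + 9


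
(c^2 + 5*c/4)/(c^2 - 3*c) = (c + 5/4)/(c - 3)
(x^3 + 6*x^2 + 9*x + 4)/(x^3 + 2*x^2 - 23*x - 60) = (x^2 + 2*x + 1)/(x^2 - 2*x - 15)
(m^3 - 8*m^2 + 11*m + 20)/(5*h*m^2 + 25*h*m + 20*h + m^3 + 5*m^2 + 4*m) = (m^2 - 9*m + 20)/(5*h*m + 20*h + m^2 + 4*m)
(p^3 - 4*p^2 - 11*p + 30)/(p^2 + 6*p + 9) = (p^2 - 7*p + 10)/(p + 3)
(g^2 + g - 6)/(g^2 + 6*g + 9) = (g - 2)/(g + 3)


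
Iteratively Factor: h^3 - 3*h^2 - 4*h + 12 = (h - 3)*(h^2 - 4) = (h - 3)*(h + 2)*(h - 2)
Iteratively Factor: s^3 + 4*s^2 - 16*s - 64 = (s - 4)*(s^2 + 8*s + 16) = (s - 4)*(s + 4)*(s + 4)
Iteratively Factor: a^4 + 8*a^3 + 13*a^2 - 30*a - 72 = (a - 2)*(a^3 + 10*a^2 + 33*a + 36) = (a - 2)*(a + 3)*(a^2 + 7*a + 12) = (a - 2)*(a + 3)^2*(a + 4)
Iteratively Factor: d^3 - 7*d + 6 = (d - 1)*(d^2 + d - 6) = (d - 2)*(d - 1)*(d + 3)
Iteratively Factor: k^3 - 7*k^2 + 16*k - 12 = (k - 2)*(k^2 - 5*k + 6) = (k - 3)*(k - 2)*(k - 2)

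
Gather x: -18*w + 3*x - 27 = -18*w + 3*x - 27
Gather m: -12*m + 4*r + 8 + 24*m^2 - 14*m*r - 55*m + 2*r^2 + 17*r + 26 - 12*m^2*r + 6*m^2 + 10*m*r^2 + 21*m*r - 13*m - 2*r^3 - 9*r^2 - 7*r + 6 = m^2*(30 - 12*r) + m*(10*r^2 + 7*r - 80) - 2*r^3 - 7*r^2 + 14*r + 40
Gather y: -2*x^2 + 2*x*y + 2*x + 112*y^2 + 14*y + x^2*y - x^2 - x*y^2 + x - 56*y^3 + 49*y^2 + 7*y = -3*x^2 + 3*x - 56*y^3 + y^2*(161 - x) + y*(x^2 + 2*x + 21)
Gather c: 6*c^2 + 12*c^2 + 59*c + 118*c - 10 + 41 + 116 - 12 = 18*c^2 + 177*c + 135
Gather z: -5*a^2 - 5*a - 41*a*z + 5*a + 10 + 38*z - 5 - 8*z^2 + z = -5*a^2 - 8*z^2 + z*(39 - 41*a) + 5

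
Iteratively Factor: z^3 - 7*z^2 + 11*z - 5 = (z - 1)*(z^2 - 6*z + 5) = (z - 1)^2*(z - 5)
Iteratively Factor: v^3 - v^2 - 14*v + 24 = (v + 4)*(v^2 - 5*v + 6) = (v - 3)*(v + 4)*(v - 2)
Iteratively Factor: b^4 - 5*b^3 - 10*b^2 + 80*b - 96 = (b - 3)*(b^3 - 2*b^2 - 16*b + 32) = (b - 3)*(b + 4)*(b^2 - 6*b + 8) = (b - 3)*(b - 2)*(b + 4)*(b - 4)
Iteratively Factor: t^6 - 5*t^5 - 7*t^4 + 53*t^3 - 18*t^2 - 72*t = (t)*(t^5 - 5*t^4 - 7*t^3 + 53*t^2 - 18*t - 72) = t*(t - 4)*(t^4 - t^3 - 11*t^2 + 9*t + 18) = t*(t - 4)*(t + 3)*(t^3 - 4*t^2 + t + 6) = t*(t - 4)*(t + 1)*(t + 3)*(t^2 - 5*t + 6) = t*(t - 4)*(t - 2)*(t + 1)*(t + 3)*(t - 3)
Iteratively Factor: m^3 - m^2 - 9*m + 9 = (m + 3)*(m^2 - 4*m + 3) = (m - 3)*(m + 3)*(m - 1)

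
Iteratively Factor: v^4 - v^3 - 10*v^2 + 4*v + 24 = (v + 2)*(v^3 - 3*v^2 - 4*v + 12) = (v + 2)^2*(v^2 - 5*v + 6) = (v - 2)*(v + 2)^2*(v - 3)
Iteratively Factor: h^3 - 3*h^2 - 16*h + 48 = (h - 3)*(h^2 - 16) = (h - 4)*(h - 3)*(h + 4)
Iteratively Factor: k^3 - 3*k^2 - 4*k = (k)*(k^2 - 3*k - 4) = k*(k - 4)*(k + 1)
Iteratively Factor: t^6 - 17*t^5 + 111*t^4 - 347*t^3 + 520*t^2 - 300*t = (t - 3)*(t^5 - 14*t^4 + 69*t^3 - 140*t^2 + 100*t) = (t - 3)*(t - 2)*(t^4 - 12*t^3 + 45*t^2 - 50*t) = (t - 3)*(t - 2)^2*(t^3 - 10*t^2 + 25*t) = (t - 5)*(t - 3)*(t - 2)^2*(t^2 - 5*t) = t*(t - 5)*(t - 3)*(t - 2)^2*(t - 5)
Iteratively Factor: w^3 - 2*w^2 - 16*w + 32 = (w + 4)*(w^2 - 6*w + 8) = (w - 2)*(w + 4)*(w - 4)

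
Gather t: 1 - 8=-7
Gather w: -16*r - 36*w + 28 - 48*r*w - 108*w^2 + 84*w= -16*r - 108*w^2 + w*(48 - 48*r) + 28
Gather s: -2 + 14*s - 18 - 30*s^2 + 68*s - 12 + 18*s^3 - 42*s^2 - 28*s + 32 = 18*s^3 - 72*s^2 + 54*s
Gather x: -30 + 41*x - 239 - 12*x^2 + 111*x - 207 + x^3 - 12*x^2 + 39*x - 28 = x^3 - 24*x^2 + 191*x - 504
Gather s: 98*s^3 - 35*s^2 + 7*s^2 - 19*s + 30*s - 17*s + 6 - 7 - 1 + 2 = 98*s^3 - 28*s^2 - 6*s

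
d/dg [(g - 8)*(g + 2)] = 2*g - 6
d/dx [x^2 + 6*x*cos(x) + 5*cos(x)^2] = -6*x*sin(x) + 2*x - 5*sin(2*x) + 6*cos(x)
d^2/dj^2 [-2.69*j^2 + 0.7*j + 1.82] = -5.38000000000000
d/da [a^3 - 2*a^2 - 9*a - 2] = 3*a^2 - 4*a - 9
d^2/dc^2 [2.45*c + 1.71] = 0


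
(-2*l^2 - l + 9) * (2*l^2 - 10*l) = -4*l^4 + 18*l^3 + 28*l^2 - 90*l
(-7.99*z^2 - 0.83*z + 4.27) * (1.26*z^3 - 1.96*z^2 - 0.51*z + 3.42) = -10.0674*z^5 + 14.6146*z^4 + 11.0819*z^3 - 35.2717*z^2 - 5.0163*z + 14.6034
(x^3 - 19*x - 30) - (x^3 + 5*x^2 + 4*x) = -5*x^2 - 23*x - 30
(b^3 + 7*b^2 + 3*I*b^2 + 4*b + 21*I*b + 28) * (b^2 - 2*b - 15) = b^5 + 5*b^4 + 3*I*b^4 - 25*b^3 + 15*I*b^3 - 85*b^2 - 87*I*b^2 - 116*b - 315*I*b - 420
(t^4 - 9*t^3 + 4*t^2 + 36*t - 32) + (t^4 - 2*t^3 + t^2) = 2*t^4 - 11*t^3 + 5*t^2 + 36*t - 32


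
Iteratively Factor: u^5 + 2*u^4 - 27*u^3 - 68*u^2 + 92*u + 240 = (u + 4)*(u^4 - 2*u^3 - 19*u^2 + 8*u + 60) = (u - 2)*(u + 4)*(u^3 - 19*u - 30) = (u - 5)*(u - 2)*(u + 4)*(u^2 + 5*u + 6) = (u - 5)*(u - 2)*(u + 2)*(u + 4)*(u + 3)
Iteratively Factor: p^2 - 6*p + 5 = (p - 5)*(p - 1)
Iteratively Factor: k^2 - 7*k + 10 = (k - 2)*(k - 5)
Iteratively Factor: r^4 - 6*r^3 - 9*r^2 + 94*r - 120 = (r - 3)*(r^3 - 3*r^2 - 18*r + 40) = (r - 3)*(r - 2)*(r^2 - r - 20) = (r - 5)*(r - 3)*(r - 2)*(r + 4)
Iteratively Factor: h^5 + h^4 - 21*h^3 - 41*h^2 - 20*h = (h + 1)*(h^4 - 21*h^2 - 20*h) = (h - 5)*(h + 1)*(h^3 + 5*h^2 + 4*h) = h*(h - 5)*(h + 1)*(h^2 + 5*h + 4) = h*(h - 5)*(h + 1)*(h + 4)*(h + 1)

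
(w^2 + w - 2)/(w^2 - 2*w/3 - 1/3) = 3*(w + 2)/(3*w + 1)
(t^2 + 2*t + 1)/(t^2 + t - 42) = (t^2 + 2*t + 1)/(t^2 + t - 42)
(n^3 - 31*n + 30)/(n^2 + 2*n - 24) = (n^2 - 6*n + 5)/(n - 4)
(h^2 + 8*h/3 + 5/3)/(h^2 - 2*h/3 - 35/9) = 3*(h + 1)/(3*h - 7)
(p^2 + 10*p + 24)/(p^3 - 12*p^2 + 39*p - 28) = (p^2 + 10*p + 24)/(p^3 - 12*p^2 + 39*p - 28)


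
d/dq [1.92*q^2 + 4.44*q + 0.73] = 3.84*q + 4.44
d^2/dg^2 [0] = 0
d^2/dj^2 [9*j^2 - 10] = 18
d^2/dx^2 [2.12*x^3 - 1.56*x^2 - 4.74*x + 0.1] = 12.72*x - 3.12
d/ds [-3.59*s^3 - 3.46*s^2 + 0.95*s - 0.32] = -10.77*s^2 - 6.92*s + 0.95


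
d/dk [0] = 0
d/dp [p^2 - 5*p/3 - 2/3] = 2*p - 5/3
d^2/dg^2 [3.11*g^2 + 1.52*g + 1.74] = 6.22000000000000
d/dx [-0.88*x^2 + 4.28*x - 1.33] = 4.28 - 1.76*x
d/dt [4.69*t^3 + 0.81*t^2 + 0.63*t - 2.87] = 14.07*t^2 + 1.62*t + 0.63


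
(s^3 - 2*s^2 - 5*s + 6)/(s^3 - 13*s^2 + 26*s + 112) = (s^2 - 4*s + 3)/(s^2 - 15*s + 56)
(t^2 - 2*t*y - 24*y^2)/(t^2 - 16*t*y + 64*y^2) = (t^2 - 2*t*y - 24*y^2)/(t^2 - 16*t*y + 64*y^2)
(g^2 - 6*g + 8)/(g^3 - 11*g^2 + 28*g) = (g - 2)/(g*(g - 7))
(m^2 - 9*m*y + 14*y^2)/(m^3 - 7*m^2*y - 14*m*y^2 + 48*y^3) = (-m + 7*y)/(-m^2 + 5*m*y + 24*y^2)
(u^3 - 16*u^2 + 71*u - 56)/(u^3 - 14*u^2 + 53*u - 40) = (u - 7)/(u - 5)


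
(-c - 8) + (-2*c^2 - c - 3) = -2*c^2 - 2*c - 11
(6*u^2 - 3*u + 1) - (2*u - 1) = 6*u^2 - 5*u + 2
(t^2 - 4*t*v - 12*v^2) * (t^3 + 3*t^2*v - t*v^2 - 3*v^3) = t^5 - t^4*v - 25*t^3*v^2 - 35*t^2*v^3 + 24*t*v^4 + 36*v^5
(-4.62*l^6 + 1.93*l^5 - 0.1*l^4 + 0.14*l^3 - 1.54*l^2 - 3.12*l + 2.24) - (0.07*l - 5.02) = -4.62*l^6 + 1.93*l^5 - 0.1*l^4 + 0.14*l^3 - 1.54*l^2 - 3.19*l + 7.26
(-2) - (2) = -4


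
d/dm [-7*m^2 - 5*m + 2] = -14*m - 5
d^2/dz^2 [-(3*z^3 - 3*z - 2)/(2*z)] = -3 + 2/z^3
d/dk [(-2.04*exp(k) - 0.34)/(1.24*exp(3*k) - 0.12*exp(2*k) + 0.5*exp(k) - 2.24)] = (5.0592*exp(3*k) + 1.02*exp(2*k) - 0.0816*exp(k) + 4.7396)*exp(k)/(1.5376*exp(6*k) - 0.2976*exp(5*k) + 1.2544*exp(4*k) - 5.6752*exp(3*k) + 0.7876*exp(2*k) - 2.24*exp(k) + 5.0176)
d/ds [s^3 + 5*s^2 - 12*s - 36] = 3*s^2 + 10*s - 12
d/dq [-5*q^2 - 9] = -10*q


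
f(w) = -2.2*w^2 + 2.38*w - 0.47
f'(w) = 2.38 - 4.4*w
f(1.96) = -4.26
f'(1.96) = -6.24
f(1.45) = -1.64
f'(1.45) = -4.00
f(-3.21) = -30.78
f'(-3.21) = 16.50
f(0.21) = -0.07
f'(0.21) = 1.46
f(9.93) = -193.77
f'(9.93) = -41.31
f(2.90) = -12.07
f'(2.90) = -10.38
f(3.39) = -17.68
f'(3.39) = -12.54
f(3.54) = -19.61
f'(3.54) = -13.20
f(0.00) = -0.47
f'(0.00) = 2.38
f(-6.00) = -93.95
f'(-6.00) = 28.78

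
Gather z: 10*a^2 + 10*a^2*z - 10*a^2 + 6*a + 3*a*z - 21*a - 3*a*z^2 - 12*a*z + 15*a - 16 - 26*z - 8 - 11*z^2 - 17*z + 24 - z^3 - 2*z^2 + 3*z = -z^3 + z^2*(-3*a - 13) + z*(10*a^2 - 9*a - 40)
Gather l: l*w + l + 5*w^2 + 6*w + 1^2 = l*(w + 1) + 5*w^2 + 6*w + 1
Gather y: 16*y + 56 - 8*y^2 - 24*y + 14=-8*y^2 - 8*y + 70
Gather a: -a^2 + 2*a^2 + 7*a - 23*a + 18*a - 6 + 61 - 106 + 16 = a^2 + 2*a - 35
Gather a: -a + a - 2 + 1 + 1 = 0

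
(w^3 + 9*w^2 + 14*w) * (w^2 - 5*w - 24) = w^5 + 4*w^4 - 55*w^3 - 286*w^2 - 336*w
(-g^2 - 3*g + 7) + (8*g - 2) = -g^2 + 5*g + 5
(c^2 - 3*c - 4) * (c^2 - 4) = c^4 - 3*c^3 - 8*c^2 + 12*c + 16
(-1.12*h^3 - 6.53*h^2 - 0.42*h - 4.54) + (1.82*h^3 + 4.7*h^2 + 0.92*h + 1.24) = 0.7*h^3 - 1.83*h^2 + 0.5*h - 3.3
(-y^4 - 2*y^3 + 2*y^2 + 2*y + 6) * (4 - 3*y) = 3*y^5 + 2*y^4 - 14*y^3 + 2*y^2 - 10*y + 24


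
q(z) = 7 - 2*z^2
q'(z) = -4*z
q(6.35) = -73.64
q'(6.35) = -25.40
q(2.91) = -9.94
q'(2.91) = -11.64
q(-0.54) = 6.42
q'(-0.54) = 2.16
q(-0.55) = 6.40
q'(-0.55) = 2.20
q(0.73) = 5.93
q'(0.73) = -2.92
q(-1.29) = 3.67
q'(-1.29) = 5.16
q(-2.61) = -6.62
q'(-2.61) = 10.44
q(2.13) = -2.07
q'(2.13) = -8.52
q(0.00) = 7.00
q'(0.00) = 0.00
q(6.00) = -65.00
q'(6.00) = -24.00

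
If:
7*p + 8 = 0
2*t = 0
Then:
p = -8/7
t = 0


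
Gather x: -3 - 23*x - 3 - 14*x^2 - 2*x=-14*x^2 - 25*x - 6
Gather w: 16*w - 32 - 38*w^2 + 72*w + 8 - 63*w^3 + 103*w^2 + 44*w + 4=-63*w^3 + 65*w^2 + 132*w - 20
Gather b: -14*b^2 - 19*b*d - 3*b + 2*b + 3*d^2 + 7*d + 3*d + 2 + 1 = -14*b^2 + b*(-19*d - 1) + 3*d^2 + 10*d + 3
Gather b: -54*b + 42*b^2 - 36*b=42*b^2 - 90*b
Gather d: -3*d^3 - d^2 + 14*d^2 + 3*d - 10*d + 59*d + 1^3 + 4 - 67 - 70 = -3*d^3 + 13*d^2 + 52*d - 132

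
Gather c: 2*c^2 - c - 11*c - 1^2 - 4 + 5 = 2*c^2 - 12*c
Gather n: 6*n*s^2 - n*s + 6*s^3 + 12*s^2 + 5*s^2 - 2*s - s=n*(6*s^2 - s) + 6*s^3 + 17*s^2 - 3*s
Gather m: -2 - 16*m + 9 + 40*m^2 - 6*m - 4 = 40*m^2 - 22*m + 3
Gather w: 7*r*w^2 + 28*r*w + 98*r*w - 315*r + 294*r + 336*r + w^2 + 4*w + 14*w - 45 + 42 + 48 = 315*r + w^2*(7*r + 1) + w*(126*r + 18) + 45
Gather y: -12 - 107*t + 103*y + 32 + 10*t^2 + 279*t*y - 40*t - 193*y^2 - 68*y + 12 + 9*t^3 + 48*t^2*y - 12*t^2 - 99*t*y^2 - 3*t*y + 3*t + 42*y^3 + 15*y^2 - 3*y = 9*t^3 - 2*t^2 - 144*t + 42*y^3 + y^2*(-99*t - 178) + y*(48*t^2 + 276*t + 32) + 32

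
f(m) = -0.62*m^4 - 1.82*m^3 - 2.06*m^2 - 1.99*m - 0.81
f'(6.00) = -758.95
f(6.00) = -1283.55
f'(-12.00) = 3546.65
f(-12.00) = -9984.93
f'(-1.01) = -0.84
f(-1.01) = 0.33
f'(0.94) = -12.75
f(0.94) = -6.50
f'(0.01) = -2.03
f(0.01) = -0.83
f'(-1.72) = 1.56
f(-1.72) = 0.35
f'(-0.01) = -1.95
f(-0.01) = -0.79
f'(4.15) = -290.38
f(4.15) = -358.53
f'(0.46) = -5.28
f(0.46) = -2.37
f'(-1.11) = -0.75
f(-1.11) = 0.41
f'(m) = -2.48*m^3 - 5.46*m^2 - 4.12*m - 1.99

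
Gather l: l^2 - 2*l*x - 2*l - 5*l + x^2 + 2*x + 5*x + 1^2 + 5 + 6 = l^2 + l*(-2*x - 7) + x^2 + 7*x + 12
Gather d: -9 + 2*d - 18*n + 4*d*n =d*(4*n + 2) - 18*n - 9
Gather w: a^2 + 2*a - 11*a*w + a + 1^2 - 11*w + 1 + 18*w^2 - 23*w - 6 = a^2 + 3*a + 18*w^2 + w*(-11*a - 34) - 4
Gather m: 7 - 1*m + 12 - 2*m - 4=15 - 3*m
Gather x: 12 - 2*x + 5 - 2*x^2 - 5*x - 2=-2*x^2 - 7*x + 15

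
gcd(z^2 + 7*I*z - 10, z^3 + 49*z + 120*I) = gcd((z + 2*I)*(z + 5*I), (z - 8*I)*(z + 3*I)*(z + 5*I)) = z + 5*I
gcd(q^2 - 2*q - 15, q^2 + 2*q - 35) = q - 5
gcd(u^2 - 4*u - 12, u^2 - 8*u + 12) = u - 6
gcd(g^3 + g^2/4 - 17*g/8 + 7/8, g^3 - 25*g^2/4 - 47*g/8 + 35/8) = g - 1/2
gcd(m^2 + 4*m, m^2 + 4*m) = m^2 + 4*m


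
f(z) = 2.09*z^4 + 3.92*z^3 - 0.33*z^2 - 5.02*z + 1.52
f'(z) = 8.36*z^3 + 11.76*z^2 - 0.66*z - 5.02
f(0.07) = 1.17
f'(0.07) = -5.01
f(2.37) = 105.89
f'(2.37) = 170.76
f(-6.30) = 2332.23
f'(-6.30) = -1624.50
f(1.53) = 18.56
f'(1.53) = 51.44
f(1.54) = 19.08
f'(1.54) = 52.39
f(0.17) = 0.68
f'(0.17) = -4.75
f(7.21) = 7065.31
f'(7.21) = 3734.93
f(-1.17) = 4.58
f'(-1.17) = -1.54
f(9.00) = 16499.78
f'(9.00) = 7036.04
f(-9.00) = 10874.78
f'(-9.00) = -5140.96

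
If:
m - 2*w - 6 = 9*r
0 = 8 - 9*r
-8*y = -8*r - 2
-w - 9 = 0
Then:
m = -4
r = 8/9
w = -9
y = 41/36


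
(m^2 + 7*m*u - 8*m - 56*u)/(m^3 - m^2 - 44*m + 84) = (m^2 + 7*m*u - 8*m - 56*u)/(m^3 - m^2 - 44*m + 84)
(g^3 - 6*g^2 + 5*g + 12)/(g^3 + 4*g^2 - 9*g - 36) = (g^2 - 3*g - 4)/(g^2 + 7*g + 12)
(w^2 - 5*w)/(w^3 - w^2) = (w - 5)/(w*(w - 1))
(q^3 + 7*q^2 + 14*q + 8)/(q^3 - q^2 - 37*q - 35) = (q^2 + 6*q + 8)/(q^2 - 2*q - 35)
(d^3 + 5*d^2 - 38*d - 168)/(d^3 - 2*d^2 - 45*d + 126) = (d + 4)/(d - 3)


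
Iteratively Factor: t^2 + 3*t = (t)*(t + 3)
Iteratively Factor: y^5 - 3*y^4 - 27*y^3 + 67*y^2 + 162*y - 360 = (y + 3)*(y^4 - 6*y^3 - 9*y^2 + 94*y - 120) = (y - 5)*(y + 3)*(y^3 - y^2 - 14*y + 24) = (y - 5)*(y - 2)*(y + 3)*(y^2 + y - 12) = (y - 5)*(y - 3)*(y - 2)*(y + 3)*(y + 4)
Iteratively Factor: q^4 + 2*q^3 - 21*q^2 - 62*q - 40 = (q + 4)*(q^3 - 2*q^2 - 13*q - 10) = (q + 2)*(q + 4)*(q^2 - 4*q - 5) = (q + 1)*(q + 2)*(q + 4)*(q - 5)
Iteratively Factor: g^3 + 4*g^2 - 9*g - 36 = (g + 3)*(g^2 + g - 12) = (g - 3)*(g + 3)*(g + 4)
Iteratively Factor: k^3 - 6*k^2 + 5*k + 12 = (k + 1)*(k^2 - 7*k + 12) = (k - 4)*(k + 1)*(k - 3)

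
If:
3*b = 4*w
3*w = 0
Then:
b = 0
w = 0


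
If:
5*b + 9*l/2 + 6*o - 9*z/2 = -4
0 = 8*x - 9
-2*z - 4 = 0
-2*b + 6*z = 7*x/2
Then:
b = -255/32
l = 859/144 - 4*o/3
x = 9/8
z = -2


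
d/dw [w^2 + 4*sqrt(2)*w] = 2*w + 4*sqrt(2)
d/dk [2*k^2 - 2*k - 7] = 4*k - 2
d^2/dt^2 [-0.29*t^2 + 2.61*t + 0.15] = -0.580000000000000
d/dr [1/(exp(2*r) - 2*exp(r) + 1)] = 2*(1 - exp(r))*exp(r)/(exp(2*r) - 2*exp(r) + 1)^2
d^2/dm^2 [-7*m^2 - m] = -14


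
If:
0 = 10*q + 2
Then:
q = -1/5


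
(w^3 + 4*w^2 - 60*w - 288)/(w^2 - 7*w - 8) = (w^2 + 12*w + 36)/(w + 1)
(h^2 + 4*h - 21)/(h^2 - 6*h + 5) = (h^2 + 4*h - 21)/(h^2 - 6*h + 5)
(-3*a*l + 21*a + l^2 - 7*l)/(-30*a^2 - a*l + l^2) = (3*a*l - 21*a - l^2 + 7*l)/(30*a^2 + a*l - l^2)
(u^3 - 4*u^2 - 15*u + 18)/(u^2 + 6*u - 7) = (u^2 - 3*u - 18)/(u + 7)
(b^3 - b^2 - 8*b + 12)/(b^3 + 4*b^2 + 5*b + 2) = (b^3 - b^2 - 8*b + 12)/(b^3 + 4*b^2 + 5*b + 2)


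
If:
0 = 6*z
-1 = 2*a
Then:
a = -1/2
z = 0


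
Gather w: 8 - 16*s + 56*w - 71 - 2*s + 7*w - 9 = -18*s + 63*w - 72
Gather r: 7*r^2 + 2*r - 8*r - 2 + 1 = 7*r^2 - 6*r - 1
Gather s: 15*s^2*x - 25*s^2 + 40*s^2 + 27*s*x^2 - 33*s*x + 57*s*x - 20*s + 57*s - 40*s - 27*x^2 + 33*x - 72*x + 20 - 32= s^2*(15*x + 15) + s*(27*x^2 + 24*x - 3) - 27*x^2 - 39*x - 12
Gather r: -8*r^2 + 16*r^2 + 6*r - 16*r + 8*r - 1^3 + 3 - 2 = 8*r^2 - 2*r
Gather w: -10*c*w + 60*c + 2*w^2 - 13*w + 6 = 60*c + 2*w^2 + w*(-10*c - 13) + 6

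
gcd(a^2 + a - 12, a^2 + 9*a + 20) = a + 4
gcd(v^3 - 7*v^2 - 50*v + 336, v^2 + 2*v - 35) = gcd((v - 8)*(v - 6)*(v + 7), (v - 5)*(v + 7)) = v + 7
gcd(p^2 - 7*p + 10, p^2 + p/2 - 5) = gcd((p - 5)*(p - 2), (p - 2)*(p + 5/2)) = p - 2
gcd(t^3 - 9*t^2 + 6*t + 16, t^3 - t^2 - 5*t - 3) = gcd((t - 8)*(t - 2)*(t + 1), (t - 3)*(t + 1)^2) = t + 1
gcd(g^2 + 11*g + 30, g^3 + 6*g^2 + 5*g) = g + 5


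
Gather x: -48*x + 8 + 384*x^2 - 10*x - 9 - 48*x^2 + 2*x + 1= 336*x^2 - 56*x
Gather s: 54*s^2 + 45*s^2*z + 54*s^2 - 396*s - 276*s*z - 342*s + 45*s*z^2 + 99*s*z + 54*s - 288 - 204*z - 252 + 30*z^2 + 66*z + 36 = s^2*(45*z + 108) + s*(45*z^2 - 177*z - 684) + 30*z^2 - 138*z - 504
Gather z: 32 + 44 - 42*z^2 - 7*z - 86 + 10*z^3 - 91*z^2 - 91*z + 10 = 10*z^3 - 133*z^2 - 98*z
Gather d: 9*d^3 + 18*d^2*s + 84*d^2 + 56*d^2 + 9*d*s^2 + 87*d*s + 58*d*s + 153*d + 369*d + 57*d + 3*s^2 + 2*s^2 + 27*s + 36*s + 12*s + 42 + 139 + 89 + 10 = 9*d^3 + d^2*(18*s + 140) + d*(9*s^2 + 145*s + 579) + 5*s^2 + 75*s + 280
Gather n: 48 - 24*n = 48 - 24*n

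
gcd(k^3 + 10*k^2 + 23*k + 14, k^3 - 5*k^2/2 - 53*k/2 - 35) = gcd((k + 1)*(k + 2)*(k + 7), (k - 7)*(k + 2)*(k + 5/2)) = k + 2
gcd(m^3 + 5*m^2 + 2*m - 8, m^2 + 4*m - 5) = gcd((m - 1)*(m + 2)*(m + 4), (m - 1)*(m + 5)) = m - 1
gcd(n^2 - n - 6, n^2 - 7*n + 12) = n - 3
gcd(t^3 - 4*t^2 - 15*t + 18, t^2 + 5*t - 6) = t - 1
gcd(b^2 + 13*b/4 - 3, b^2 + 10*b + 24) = b + 4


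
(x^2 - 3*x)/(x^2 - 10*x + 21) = x/(x - 7)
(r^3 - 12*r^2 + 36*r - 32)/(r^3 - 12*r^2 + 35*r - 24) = (r^2 - 4*r + 4)/(r^2 - 4*r + 3)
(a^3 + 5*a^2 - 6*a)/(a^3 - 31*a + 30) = a/(a - 5)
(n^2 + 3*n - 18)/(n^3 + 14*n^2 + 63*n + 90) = (n - 3)/(n^2 + 8*n + 15)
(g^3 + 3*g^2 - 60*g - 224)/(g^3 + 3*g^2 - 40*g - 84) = (g^2 - 4*g - 32)/(g^2 - 4*g - 12)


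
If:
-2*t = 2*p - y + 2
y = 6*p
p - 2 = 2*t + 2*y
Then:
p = 0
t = -1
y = 0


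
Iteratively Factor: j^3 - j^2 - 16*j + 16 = (j - 4)*(j^2 + 3*j - 4) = (j - 4)*(j + 4)*(j - 1)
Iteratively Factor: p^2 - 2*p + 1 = (p - 1)*(p - 1)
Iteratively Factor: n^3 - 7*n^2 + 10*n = (n - 5)*(n^2 - 2*n) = (n - 5)*(n - 2)*(n)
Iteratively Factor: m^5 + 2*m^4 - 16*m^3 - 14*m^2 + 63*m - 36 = (m + 4)*(m^4 - 2*m^3 - 8*m^2 + 18*m - 9) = (m - 1)*(m + 4)*(m^3 - m^2 - 9*m + 9) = (m - 1)*(m + 3)*(m + 4)*(m^2 - 4*m + 3) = (m - 1)^2*(m + 3)*(m + 4)*(m - 3)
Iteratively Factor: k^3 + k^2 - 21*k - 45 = (k + 3)*(k^2 - 2*k - 15) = (k - 5)*(k + 3)*(k + 3)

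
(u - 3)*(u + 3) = u^2 - 9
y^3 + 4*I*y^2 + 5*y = y*(y - I)*(y + 5*I)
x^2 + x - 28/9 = (x - 4/3)*(x + 7/3)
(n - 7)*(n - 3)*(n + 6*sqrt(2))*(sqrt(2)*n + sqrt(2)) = sqrt(2)*n^4 - 9*sqrt(2)*n^3 + 12*n^3 - 108*n^2 + 11*sqrt(2)*n^2 + 21*sqrt(2)*n + 132*n + 252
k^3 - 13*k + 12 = (k - 3)*(k - 1)*(k + 4)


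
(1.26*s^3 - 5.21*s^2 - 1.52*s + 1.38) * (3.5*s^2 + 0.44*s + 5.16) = 4.41*s^5 - 17.6806*s^4 - 1.1108*s^3 - 22.7224*s^2 - 7.236*s + 7.1208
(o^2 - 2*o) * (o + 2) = o^3 - 4*o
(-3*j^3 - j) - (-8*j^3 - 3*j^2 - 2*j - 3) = 5*j^3 + 3*j^2 + j + 3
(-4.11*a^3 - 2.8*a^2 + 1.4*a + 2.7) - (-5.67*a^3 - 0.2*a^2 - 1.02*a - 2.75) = 1.56*a^3 - 2.6*a^2 + 2.42*a + 5.45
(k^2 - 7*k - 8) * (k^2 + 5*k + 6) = k^4 - 2*k^3 - 37*k^2 - 82*k - 48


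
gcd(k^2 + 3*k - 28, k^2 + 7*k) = k + 7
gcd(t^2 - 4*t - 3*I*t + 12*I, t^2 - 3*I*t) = t - 3*I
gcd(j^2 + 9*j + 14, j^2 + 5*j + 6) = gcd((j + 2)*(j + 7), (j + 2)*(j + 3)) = j + 2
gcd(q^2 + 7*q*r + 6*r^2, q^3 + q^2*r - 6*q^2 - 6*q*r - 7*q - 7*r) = q + r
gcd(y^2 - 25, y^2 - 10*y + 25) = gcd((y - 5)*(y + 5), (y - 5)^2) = y - 5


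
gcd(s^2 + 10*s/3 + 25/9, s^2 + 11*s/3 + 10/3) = s + 5/3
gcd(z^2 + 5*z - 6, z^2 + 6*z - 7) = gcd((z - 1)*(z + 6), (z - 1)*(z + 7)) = z - 1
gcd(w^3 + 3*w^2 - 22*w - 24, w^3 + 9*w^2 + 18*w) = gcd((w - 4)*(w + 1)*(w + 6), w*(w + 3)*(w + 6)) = w + 6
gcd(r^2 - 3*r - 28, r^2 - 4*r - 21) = r - 7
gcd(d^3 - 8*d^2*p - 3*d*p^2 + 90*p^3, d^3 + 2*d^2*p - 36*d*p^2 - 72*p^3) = -d + 6*p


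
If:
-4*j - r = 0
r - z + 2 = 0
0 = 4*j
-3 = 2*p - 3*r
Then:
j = 0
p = -3/2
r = 0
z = 2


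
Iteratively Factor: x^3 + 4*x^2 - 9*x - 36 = (x + 3)*(x^2 + x - 12) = (x - 3)*(x + 3)*(x + 4)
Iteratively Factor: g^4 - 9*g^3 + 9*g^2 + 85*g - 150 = (g - 5)*(g^3 - 4*g^2 - 11*g + 30) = (g - 5)*(g - 2)*(g^2 - 2*g - 15) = (g - 5)*(g - 2)*(g + 3)*(g - 5)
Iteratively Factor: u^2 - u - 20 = (u - 5)*(u + 4)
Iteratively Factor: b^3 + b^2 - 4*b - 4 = (b - 2)*(b^2 + 3*b + 2) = (b - 2)*(b + 1)*(b + 2)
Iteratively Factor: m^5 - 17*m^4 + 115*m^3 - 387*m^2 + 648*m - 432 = (m - 4)*(m^4 - 13*m^3 + 63*m^2 - 135*m + 108) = (m - 4)*(m - 3)*(m^3 - 10*m^2 + 33*m - 36) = (m - 4)^2*(m - 3)*(m^2 - 6*m + 9) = (m - 4)^2*(m - 3)^2*(m - 3)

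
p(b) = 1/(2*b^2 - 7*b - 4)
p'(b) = (7 - 4*b)/(2*b^2 - 7*b - 4)^2 = (7 - 4*b)/(-2*b^2 + 7*b + 4)^2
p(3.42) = -0.22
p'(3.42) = -0.32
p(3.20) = -0.17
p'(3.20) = -0.17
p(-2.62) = 0.04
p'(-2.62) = 0.02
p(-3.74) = 0.02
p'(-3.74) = 0.01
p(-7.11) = 0.01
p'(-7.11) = 0.00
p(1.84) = -0.10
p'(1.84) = -0.00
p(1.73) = -0.10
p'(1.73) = 0.00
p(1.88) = -0.10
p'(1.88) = -0.01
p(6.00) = 0.04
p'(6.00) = -0.03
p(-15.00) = 0.00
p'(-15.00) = 0.00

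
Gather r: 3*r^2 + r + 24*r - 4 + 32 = 3*r^2 + 25*r + 28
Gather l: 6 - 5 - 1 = 0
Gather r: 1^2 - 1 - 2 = -2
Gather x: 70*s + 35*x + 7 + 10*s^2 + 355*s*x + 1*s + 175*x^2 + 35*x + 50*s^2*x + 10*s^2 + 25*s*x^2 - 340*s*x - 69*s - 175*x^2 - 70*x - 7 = 20*s^2 + 25*s*x^2 + 2*s + x*(50*s^2 + 15*s)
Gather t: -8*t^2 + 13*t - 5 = -8*t^2 + 13*t - 5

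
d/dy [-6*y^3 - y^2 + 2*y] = -18*y^2 - 2*y + 2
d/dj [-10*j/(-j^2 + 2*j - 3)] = 10*(3 - j^2)/(j^4 - 4*j^3 + 10*j^2 - 12*j + 9)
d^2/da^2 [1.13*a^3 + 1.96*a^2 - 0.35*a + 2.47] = 6.78*a + 3.92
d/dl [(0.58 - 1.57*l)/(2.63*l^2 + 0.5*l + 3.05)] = (4.1291*l^2 - 3.0508*l - 5.0785)/(6.9169*l^4 + 2.63*l^3 + 16.293*l^2 + 3.05*l + 9.3025)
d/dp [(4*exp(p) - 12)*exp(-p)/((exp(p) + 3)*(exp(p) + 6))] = 8*(-exp(3*p) + 27*exp(p) + 27)*exp(-p)/(exp(4*p) + 18*exp(3*p) + 117*exp(2*p) + 324*exp(p) + 324)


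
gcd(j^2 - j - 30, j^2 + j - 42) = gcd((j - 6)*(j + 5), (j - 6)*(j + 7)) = j - 6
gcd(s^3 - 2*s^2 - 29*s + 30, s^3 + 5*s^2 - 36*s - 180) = s^2 - s - 30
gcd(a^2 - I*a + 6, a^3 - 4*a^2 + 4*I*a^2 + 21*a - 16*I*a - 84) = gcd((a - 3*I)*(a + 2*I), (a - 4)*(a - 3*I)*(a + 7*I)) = a - 3*I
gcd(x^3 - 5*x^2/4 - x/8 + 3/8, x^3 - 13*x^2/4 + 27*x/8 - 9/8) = x^2 - 7*x/4 + 3/4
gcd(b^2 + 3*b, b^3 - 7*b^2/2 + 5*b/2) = b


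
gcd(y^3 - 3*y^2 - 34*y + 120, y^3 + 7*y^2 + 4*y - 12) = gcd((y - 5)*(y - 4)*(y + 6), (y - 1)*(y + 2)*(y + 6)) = y + 6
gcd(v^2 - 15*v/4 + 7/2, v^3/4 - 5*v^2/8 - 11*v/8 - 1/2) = 1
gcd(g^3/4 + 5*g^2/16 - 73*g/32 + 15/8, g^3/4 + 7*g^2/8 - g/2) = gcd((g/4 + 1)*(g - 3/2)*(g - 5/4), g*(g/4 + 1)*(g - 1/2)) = g + 4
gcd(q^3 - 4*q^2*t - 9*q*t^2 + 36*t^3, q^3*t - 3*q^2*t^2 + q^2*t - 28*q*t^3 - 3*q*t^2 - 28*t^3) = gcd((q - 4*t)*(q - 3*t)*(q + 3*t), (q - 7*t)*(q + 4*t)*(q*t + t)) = 1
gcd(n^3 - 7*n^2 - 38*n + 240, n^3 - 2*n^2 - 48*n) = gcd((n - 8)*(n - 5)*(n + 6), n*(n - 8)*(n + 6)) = n^2 - 2*n - 48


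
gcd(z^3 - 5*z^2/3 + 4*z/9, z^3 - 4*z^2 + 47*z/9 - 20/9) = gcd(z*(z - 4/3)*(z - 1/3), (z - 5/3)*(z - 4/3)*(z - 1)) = z - 4/3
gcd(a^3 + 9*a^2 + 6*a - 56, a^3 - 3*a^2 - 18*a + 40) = a^2 + 2*a - 8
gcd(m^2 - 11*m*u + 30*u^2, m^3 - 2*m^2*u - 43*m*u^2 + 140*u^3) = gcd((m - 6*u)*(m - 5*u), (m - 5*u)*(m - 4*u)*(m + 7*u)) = -m + 5*u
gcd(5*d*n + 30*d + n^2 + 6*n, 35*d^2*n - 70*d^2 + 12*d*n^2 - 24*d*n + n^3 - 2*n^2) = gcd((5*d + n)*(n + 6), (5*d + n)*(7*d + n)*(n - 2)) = 5*d + n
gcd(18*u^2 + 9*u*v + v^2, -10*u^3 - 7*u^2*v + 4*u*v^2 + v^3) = 1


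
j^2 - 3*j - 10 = (j - 5)*(j + 2)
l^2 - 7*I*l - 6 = (l - 6*I)*(l - I)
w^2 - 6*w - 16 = (w - 8)*(w + 2)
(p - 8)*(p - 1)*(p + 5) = p^3 - 4*p^2 - 37*p + 40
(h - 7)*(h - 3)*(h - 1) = h^3 - 11*h^2 + 31*h - 21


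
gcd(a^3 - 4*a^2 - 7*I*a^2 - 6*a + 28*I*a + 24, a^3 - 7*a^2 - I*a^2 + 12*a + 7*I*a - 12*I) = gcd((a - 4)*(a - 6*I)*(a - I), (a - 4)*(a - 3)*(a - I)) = a^2 + a*(-4 - I) + 4*I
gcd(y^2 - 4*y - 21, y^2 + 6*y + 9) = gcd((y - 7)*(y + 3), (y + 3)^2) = y + 3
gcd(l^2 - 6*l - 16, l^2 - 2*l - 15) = 1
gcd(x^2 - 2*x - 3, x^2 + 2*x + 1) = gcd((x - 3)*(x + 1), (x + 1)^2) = x + 1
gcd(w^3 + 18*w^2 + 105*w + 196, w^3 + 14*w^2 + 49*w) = w^2 + 14*w + 49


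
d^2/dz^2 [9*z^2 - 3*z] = 18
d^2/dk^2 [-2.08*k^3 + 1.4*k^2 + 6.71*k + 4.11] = 2.8 - 12.48*k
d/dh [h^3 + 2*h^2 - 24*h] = 3*h^2 + 4*h - 24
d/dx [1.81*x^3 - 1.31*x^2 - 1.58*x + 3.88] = 5.43*x^2 - 2.62*x - 1.58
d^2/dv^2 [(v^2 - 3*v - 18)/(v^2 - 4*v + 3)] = 2*(v^3 - 63*v^2 + 243*v - 261)/(v^6 - 12*v^5 + 57*v^4 - 136*v^3 + 171*v^2 - 108*v + 27)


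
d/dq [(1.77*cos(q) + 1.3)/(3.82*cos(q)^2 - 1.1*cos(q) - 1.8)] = (6.7614*cos(q)^2 + 9.932*cos(q) + 1.756)*sin(q)/(14.5924*cos(q)^4 - 8.404*cos(q)^3 - 12.542*cos(q)^2 + 3.96*cos(q) + 3.24)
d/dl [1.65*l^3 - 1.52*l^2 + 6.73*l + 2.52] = 4.95*l^2 - 3.04*l + 6.73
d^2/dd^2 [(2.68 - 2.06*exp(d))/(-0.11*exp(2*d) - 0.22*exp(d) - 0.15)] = (0.024926*exp(4*d) - 0.179564*exp(3*d) - 0.398508*exp(2*d) - 0.020812*exp(d) + 0.13479)*exp(d)/(0.001331*exp(6*d) + 0.007986*exp(5*d) + 0.021417*exp(4*d) + 0.032428*exp(3*d) + 0.029205*exp(2*d) + 0.01485*exp(d) + 0.003375)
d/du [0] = 0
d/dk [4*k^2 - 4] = 8*k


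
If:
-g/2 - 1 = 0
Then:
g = -2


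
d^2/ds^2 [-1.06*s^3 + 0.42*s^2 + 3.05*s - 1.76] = 0.84 - 6.36*s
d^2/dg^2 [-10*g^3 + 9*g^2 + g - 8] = 18 - 60*g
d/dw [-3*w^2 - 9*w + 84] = -6*w - 9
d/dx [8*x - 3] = 8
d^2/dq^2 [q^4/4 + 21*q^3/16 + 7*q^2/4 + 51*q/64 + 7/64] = 3*q^2 + 63*q/8 + 7/2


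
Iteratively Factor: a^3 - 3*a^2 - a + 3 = (a - 3)*(a^2 - 1) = (a - 3)*(a + 1)*(a - 1)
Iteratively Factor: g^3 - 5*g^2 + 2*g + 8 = (g + 1)*(g^2 - 6*g + 8) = (g - 4)*(g + 1)*(g - 2)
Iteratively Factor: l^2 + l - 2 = (l - 1)*(l + 2)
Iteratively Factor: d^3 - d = (d - 1)*(d^2 + d) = (d - 1)*(d + 1)*(d)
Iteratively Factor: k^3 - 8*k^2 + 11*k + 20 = (k + 1)*(k^2 - 9*k + 20) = (k - 4)*(k + 1)*(k - 5)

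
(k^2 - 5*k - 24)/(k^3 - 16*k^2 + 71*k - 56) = (k + 3)/(k^2 - 8*k + 7)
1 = 1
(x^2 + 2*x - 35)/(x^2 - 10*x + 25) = (x + 7)/(x - 5)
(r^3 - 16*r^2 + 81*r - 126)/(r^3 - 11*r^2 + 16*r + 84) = (r - 3)/(r + 2)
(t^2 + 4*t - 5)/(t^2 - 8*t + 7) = (t + 5)/(t - 7)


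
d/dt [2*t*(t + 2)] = 4*t + 4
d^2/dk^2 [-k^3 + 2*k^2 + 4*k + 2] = 4 - 6*k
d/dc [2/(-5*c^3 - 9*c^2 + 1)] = 6*c*(5*c + 6)/(5*c^3 + 9*c^2 - 1)^2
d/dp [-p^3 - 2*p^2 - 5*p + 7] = -3*p^2 - 4*p - 5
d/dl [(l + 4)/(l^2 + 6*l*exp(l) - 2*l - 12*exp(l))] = (l^2 + 6*l*exp(l) - 2*l - 2*(l + 4)*(3*l*exp(l) + l - 3*exp(l) - 1) - 12*exp(l))/(l^2 + 6*l*exp(l) - 2*l - 12*exp(l))^2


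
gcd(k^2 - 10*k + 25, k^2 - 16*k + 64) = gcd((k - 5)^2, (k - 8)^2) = 1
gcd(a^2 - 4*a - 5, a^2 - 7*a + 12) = 1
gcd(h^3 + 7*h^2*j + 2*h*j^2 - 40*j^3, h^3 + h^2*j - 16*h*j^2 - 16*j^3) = h + 4*j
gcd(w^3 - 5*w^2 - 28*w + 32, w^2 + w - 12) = w + 4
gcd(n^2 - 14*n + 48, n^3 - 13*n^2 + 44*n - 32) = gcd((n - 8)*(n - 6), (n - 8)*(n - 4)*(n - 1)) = n - 8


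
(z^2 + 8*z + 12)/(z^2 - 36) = (z + 2)/(z - 6)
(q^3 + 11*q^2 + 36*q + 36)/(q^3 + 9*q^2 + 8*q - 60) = (q^2 + 5*q + 6)/(q^2 + 3*q - 10)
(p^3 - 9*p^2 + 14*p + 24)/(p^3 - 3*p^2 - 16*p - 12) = (p - 4)/(p + 2)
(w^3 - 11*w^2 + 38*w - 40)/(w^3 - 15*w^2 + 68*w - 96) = (w^2 - 7*w + 10)/(w^2 - 11*w + 24)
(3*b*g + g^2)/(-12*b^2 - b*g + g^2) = -g/(4*b - g)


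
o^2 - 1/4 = (o - 1/2)*(o + 1/2)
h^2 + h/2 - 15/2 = (h - 5/2)*(h + 3)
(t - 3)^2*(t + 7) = t^3 + t^2 - 33*t + 63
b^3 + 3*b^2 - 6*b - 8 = (b - 2)*(b + 1)*(b + 4)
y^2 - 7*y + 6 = (y - 6)*(y - 1)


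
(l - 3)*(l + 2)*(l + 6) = l^3 + 5*l^2 - 12*l - 36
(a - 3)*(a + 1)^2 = a^3 - a^2 - 5*a - 3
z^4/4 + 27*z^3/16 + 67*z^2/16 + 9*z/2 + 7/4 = (z/2 + 1/2)*(z/2 + 1)*(z + 7/4)*(z + 2)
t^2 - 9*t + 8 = (t - 8)*(t - 1)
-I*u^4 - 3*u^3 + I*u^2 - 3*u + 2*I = (u - 2*I)*(u - I)^2*(-I*u + 1)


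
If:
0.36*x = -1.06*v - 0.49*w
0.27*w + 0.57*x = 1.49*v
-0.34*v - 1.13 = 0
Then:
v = -3.32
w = 20.82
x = -18.55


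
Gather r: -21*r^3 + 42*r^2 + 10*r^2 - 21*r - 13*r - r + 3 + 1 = -21*r^3 + 52*r^2 - 35*r + 4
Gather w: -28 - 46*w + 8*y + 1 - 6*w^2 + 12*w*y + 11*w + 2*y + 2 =-6*w^2 + w*(12*y - 35) + 10*y - 25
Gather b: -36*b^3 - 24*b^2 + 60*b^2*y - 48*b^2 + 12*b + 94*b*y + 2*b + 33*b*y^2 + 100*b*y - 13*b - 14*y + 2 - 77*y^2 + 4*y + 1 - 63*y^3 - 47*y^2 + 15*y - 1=-36*b^3 + b^2*(60*y - 72) + b*(33*y^2 + 194*y + 1) - 63*y^3 - 124*y^2 + 5*y + 2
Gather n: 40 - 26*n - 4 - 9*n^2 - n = -9*n^2 - 27*n + 36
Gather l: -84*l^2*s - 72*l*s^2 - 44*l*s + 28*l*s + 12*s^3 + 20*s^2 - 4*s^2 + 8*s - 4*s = -84*l^2*s + l*(-72*s^2 - 16*s) + 12*s^3 + 16*s^2 + 4*s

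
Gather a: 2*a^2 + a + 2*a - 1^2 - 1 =2*a^2 + 3*a - 2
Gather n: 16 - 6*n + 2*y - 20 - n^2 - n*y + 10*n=-n^2 + n*(4 - y) + 2*y - 4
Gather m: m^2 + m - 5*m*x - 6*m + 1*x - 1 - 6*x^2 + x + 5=m^2 + m*(-5*x - 5) - 6*x^2 + 2*x + 4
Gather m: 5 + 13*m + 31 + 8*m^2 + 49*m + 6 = 8*m^2 + 62*m + 42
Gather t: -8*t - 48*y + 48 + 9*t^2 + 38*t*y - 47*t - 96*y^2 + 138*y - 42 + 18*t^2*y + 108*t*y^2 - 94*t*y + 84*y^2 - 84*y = t^2*(18*y + 9) + t*(108*y^2 - 56*y - 55) - 12*y^2 + 6*y + 6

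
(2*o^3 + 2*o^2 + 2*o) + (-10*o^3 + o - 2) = -8*o^3 + 2*o^2 + 3*o - 2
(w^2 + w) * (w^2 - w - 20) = w^4 - 21*w^2 - 20*w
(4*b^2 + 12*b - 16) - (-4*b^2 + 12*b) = 8*b^2 - 16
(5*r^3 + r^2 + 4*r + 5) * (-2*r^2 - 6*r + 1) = -10*r^5 - 32*r^4 - 9*r^3 - 33*r^2 - 26*r + 5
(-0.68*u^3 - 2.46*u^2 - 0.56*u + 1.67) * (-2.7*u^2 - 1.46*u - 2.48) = 1.836*u^5 + 7.6348*u^4 + 6.79*u^3 + 2.4094*u^2 - 1.0494*u - 4.1416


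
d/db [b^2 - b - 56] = 2*b - 1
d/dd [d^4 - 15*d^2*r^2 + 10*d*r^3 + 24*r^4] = 4*d^3 - 30*d*r^2 + 10*r^3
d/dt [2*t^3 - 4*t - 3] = 6*t^2 - 4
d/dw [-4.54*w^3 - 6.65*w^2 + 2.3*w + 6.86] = -13.62*w^2 - 13.3*w + 2.3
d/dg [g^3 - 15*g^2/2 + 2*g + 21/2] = 3*g^2 - 15*g + 2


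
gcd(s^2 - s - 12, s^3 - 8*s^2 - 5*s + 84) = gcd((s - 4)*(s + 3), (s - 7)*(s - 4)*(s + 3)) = s^2 - s - 12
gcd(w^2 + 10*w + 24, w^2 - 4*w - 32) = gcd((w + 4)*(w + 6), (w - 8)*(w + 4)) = w + 4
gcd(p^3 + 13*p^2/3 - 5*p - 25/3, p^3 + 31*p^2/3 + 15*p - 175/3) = p^2 + 10*p/3 - 25/3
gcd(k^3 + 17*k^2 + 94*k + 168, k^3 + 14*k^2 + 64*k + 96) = k^2 + 10*k + 24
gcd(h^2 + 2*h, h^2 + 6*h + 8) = h + 2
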